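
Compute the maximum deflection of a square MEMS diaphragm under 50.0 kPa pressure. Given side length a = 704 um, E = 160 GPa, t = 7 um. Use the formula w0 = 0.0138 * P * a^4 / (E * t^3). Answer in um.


Step 1: Convert pressure to compatible units (E is in GPa, so P in GPa).
P = 50.0 kPa = 50.0e-6 GPa
Step 2: Compute numerator: 0.0138 * P * a^4.
a^4 = 704^4 = 245635219456
numerator = 0.0138 * 50.0e-6 * 245635219456 = 1.694883e+05
Step 3: Compute denominator: E * t^3 = 160 * 7^3 = 54880
Step 4: w0 = numerator / denominator = 1.694883e+05 / 54880 = 3.0883 um


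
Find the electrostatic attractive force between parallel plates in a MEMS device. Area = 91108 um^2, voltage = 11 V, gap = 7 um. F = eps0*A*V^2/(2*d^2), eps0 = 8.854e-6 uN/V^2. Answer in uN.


Step 1: Identify parameters.
eps0 = 8.854e-6 uN/V^2, A = 91108 um^2, V = 11 V, d = 7 um
Step 2: Compute V^2 = 11^2 = 121
Step 3: Compute d^2 = 7^2 = 49
Step 4: F = 0.5 * 8.854e-6 * 91108 * 121 / 49
F = 0.996 uN


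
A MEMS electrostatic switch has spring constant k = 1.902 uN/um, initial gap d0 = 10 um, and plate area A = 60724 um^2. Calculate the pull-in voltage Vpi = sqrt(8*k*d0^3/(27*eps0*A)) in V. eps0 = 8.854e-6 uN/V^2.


Step 1: Compute numerator: 8 * k * d0^3 = 8 * 1.902 * 10^3 = 15216.0
Step 2: Compute denominator: 27 * eps0 * A = 27 * 8.854e-6 * 60724 = 14.516558
Step 3: Vpi = sqrt(15216.0 / 14.516558)
Vpi = 32.38 V


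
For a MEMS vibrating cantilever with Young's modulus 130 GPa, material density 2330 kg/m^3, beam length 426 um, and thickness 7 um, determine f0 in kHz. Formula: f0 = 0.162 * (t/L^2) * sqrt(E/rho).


Step 1: Convert units to SI.
t_SI = 7e-6 m, L_SI = 426e-6 m
Step 2: Calculate sqrt(E/rho).
sqrt(130e9 / 2330) = 7469.54 m/s
Step 3: Compute f0.
f0 = 0.162 * 7e-6 / (426e-6)^2 * 7469.54 = 46675.4 Hz = 46.68 kHz


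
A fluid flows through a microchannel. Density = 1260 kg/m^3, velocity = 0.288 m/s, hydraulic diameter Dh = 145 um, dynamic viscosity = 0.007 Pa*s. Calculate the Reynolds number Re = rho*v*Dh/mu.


Step 1: Convert Dh to meters: Dh = 145e-6 m
Step 2: Re = rho * v * Dh / mu
Re = 1260 * 0.288 * 145e-6 / 0.007
Re = 7.517


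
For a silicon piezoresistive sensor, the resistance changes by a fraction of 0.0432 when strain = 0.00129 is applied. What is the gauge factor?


Step 1: Identify values.
dR/R = 0.0432, strain = 0.00129
Step 2: GF = (dR/R) / strain = 0.0432 / 0.00129
GF = 33.5


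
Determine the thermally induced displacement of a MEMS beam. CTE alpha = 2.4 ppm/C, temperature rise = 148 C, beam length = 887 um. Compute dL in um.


Step 1: Convert CTE: alpha = 2.4 ppm/C = 2.4e-6 /C
Step 2: dL = 2.4e-6 * 148 * 887
dL = 0.3151 um


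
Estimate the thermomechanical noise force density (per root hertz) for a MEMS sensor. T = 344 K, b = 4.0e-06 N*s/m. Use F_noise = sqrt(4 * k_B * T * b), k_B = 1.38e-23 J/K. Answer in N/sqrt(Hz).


Step 1: Compute 4 * k_B * T * b
= 4 * 1.38e-23 * 344 * 4.0e-06
= 7.5955e-26 N^2/Hz
Step 2: F_noise = sqrt(7.5955e-26)
F_noise = 2.76e-13 N/sqrt(Hz)


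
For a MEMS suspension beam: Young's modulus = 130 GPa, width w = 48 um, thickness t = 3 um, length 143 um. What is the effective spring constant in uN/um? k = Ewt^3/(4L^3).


Step 1: Convert E to consistent units (1 GPa = 1000 uN/um^2).
E = 130 GPa = 130000 uN/um^2
Step 2: Compute t^3 = 3^3 = 27
Step 3: Compute L^3 = 143^3 = 2924207
Step 4: k = 130000 * 48 * 27 / (4 * 2924207)
k = 14.4039 uN/um


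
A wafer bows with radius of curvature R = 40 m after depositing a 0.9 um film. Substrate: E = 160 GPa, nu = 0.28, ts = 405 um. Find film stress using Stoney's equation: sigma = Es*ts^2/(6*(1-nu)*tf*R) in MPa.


Step 1: Compute numerator: Es * ts^2 = 160 * 405^2 = 26244000 (GPa*um^2)
Step 2: Compute denominator (R in um): 6*(1-nu)*tf*R = 6*0.72*0.9*40e6 = 155520000.0 (um^2)
Step 3: sigma (GPa) = 26244000 / 155520000.0 = 1.6875e-01 GPa
Step 4: Convert to MPa (x1000): sigma = 168.8 MPa


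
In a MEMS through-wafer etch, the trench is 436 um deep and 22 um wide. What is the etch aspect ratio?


Step 1: AR = depth / width
Step 2: AR = 436 / 22
AR = 19.8


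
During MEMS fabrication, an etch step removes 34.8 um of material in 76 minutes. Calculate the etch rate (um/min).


Step 1: Etch rate = depth / time
Step 2: rate = 34.8 / 76
rate = 0.458 um/min


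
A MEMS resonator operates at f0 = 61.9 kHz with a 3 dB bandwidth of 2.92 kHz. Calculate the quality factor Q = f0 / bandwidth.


Step 1: Q = f0 / bandwidth
Step 2: Q = 61.9 / 2.92
Q = 21.2


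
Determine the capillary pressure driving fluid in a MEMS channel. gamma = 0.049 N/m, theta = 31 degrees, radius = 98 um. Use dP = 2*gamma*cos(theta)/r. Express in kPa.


Step 1: cos(31 deg) = 0.8572
Step 2: Convert r to m: r = 98e-6 m
Step 3: dP = 2 * 0.049 * 0.8572 / 98e-6 = 857.2 Pa
Step 4: Convert Pa to kPa (divide by 1000).
dP = 0.86 kPa


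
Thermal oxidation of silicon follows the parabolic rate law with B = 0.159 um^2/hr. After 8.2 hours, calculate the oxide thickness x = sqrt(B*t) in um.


Step 1: Compute B*t = 0.159 * 8.2 = 1.3038
Step 2: x = sqrt(1.3038)
x = 1.142 um


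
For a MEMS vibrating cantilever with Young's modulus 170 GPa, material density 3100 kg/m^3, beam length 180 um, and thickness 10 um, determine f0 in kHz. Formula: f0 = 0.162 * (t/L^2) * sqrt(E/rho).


Step 1: Convert units to SI.
t_SI = 10e-6 m, L_SI = 180e-6 m
Step 2: Calculate sqrt(E/rho).
sqrt(170e9 / 3100) = 7405.32 m/s
Step 3: Compute f0.
f0 = 0.162 * 10e-6 / (180e-6)^2 * 7405.32 = 370266.0 Hz = 370.27 kHz


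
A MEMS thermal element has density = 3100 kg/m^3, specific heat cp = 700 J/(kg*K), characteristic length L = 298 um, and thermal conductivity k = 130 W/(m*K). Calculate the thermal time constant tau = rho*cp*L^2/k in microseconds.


Step 1: Convert L to m: L = 298e-6 m
Step 2: L^2 = (298e-6)^2 = 8.8804e-08 m^2
Step 3: tau = 3100 * 700 * 8.8804e-08 / 130 = 1.48234369e-03 s
Step 4: Convert to microseconds (multiply by 1e6).
tau = 1482.344 us


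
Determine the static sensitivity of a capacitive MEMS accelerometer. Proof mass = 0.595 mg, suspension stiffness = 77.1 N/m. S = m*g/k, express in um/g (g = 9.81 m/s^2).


Step 1: Convert mass: m = 0.595 mg = 5.95e-07 kg
Step 2: S = m * g / k = 5.95e-07 * 9.81 / 77.1
Step 3: S = 7.57e-08 m/g
Step 4: Convert to um/g: S = 0.076 um/g


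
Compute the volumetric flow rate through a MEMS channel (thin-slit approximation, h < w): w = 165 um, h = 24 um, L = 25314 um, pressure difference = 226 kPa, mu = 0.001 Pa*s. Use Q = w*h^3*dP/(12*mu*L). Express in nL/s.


Step 1: Convert all dimensions to SI (meters).
w = 165e-6 m, h = 24e-6 m, L = 25314e-6 m, dP = 226e3 Pa
Step 2: Q = w * h^3 * dP / (12 * mu * L)
Q = 165e-6 * (24e-6)^3 * 226e3 / (12 * 0.001 * 25314e-6) = 1.69700877e-09 m^3/s
Step 3: Convert Q from m^3/s to nL/s (1 m^3 = 1e12 nL, so multiply by 1e12).
Q = 1697.009 nL/s


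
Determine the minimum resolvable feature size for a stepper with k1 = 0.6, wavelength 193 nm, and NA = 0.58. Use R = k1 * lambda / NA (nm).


Step 1: Identify values: k1 = 0.6, lambda = 193 nm, NA = 0.58
Step 2: R = k1 * lambda / NA
R = 0.6 * 193 / 0.58
R = 199.7 nm


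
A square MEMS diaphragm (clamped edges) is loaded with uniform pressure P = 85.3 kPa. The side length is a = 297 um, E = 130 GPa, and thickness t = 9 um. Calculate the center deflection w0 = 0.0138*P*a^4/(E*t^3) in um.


Step 1: Convert pressure to compatible units (E is in GPa, so P in GPa).
P = 85.3 kPa = 85.3e-6 GPa
Step 2: Compute numerator: 0.0138 * P * a^4.
a^4 = 297^4 = 7780827681
numerator = 0.0138 * 85.3e-6 * 7780827681 = 9.1591e+03
Step 3: Compute denominator: E * t^3 = 130 * 9^3 = 94770
Step 4: w0 = numerator / denominator = 9.1591e+03 / 94770 = 0.0966 um


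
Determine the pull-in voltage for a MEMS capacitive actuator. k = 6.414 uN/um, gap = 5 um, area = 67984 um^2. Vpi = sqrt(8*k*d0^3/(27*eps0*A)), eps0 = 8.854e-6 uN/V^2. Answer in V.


Step 1: Compute numerator: 8 * k * d0^3 = 8 * 6.414 * 5^3 = 6414.0
Step 2: Compute denominator: 27 * eps0 * A = 27 * 8.854e-6 * 67984 = 16.252119
Step 3: Vpi = sqrt(6414.0 / 16.252119)
Vpi = 19.87 V


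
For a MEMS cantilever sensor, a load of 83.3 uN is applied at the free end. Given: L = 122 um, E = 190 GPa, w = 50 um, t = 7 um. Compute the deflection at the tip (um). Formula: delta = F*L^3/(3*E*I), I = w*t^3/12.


Step 1: Calculate the second moment of area.
I = w * t^3 / 12 = 50 * 7^3 / 12 = 1429.1667 um^4
Step 2: Convert E to consistent units (1 GPa = 1000 uN/um^2).
E = 190 GPa = 190000 uN/um^2
Step 3: Calculate tip deflection.
delta = F * L^3 / (3 * E * I)
delta = 83.3 * 122^3 / (3 * 190000 * 1429.1667)
delta = 0.1857 um


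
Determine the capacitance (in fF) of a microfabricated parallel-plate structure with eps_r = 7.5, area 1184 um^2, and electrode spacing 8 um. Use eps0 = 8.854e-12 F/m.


Step 1: Convert area to m^2: A = 1184e-12 m^2
Step 2: Convert gap to m: d = 8e-6 m
Step 3: C = eps0 * eps_r * A / d
C = 8.854e-12 * 7.5 * 1184e-12 / 8e-6
Step 4: Convert to fF (multiply by 1e15).
C = 9.83 fF


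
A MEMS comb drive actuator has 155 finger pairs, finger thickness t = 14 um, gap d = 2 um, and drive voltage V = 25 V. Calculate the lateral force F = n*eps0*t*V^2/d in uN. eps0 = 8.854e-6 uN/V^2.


Step 1: Parameters: n=155, eps0=8.854e-6 uN/V^2, t=14 um, V=25 V, d=2 um
Step 2: V^2 = 625
Step 3: F = 155 * 8.854e-6 * 14 * 625 / 2
F = 6.004 uN


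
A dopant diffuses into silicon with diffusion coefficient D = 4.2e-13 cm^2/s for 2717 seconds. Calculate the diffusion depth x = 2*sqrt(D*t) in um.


Step 1: Compute D*t = 4.2e-13 * 2717 = 1.14114e-09 cm^2
Step 2: sqrt(D*t) = 3.3781e-05 cm
Step 3: x = 2 * 3.3781e-05 cm = 6.7562e-05 cm
Step 4: Convert to um (1 cm = 1e4 um): x = 0.676 um


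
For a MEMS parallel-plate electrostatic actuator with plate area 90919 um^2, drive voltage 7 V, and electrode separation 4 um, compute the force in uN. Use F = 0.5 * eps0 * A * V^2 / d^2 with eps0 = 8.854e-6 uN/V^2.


Step 1: Identify parameters.
eps0 = 8.854e-6 uN/V^2, A = 90919 um^2, V = 7 V, d = 4 um
Step 2: Compute V^2 = 7^2 = 49
Step 3: Compute d^2 = 4^2 = 16
Step 4: F = 0.5 * 8.854e-6 * 90919 * 49 / 16
F = 1.233 uN


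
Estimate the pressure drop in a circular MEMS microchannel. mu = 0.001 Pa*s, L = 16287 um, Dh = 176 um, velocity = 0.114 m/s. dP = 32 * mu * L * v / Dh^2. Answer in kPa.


Step 1: Convert to SI: L = 16287e-6 m, Dh = 176e-6 m
Step 2: dP = 32 * 0.001 * 16287e-6 * 0.114 / (176e-6)^2
Step 3: dP = 1918.10 Pa
Step 4: Convert to kPa: dP = 1.92 kPa


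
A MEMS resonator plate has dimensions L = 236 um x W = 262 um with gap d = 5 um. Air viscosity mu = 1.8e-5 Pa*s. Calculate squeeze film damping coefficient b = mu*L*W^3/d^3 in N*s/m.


Step 1: Convert to SI.
L = 236e-6 m, W = 262e-6 m, d = 5e-6 m
Step 2: W^3 = (262e-6)^3 = 1.80e-11 m^3
Step 3: d^3 = (5e-6)^3 = 1.25e-16 m^3
Step 4: b = 1.8e-5 * 236e-6 * 1.80e-11 / 1.25e-16
b = 6.11e-04 N*s/m


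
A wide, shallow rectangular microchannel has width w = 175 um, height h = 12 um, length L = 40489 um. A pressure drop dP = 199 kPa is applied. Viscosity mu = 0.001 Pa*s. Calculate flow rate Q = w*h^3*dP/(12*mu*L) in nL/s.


Step 1: Convert all dimensions to SI (meters).
w = 175e-6 m, h = 12e-6 m, L = 40489e-6 m, dP = 199e3 Pa
Step 2: Q = w * h^3 * dP / (12 * mu * L)
Q = 175e-6 * (12e-6)^3 * 199e3 / (12 * 0.001 * 40489e-6) = 1.2385586e-10 m^3/s
Step 3: Convert Q from m^3/s to nL/s (1 m^3 = 1e12 nL, so multiply by 1e12).
Q = 123.856 nL/s


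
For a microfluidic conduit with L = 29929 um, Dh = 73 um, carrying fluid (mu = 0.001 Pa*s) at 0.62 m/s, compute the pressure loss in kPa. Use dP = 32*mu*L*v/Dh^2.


Step 1: Convert to SI: L = 29929e-6 m, Dh = 73e-6 m
Step 2: dP = 32 * 0.001 * 29929e-6 * 0.62 / (73e-6)^2
Step 3: dP = 111426.41 Pa
Step 4: Convert to kPa: dP = 111.43 kPa


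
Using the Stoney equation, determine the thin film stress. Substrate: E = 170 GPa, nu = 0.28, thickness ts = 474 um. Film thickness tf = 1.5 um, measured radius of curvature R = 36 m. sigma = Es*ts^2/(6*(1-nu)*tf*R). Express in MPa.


Step 1: Compute numerator: Es * ts^2 = 170 * 474^2 = 38194920 (GPa*um^2)
Step 2: Compute denominator (R in um): 6*(1-nu)*tf*R = 6*0.72*1.5*36e6 = 233280000.0 (um^2)
Step 3: sigma (GPa) = 38194920 / 233280000.0 = 1.6373e-01 GPa
Step 4: Convert to MPa (x1000): sigma = 163.7 MPa


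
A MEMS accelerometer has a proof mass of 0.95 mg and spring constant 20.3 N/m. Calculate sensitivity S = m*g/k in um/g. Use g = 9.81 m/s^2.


Step 1: Convert mass: m = 0.95 mg = 9.50e-07 kg
Step 2: S = m * g / k = 9.50e-07 * 9.81 / 20.3
Step 3: S = 4.59e-07 m/g
Step 4: Convert to um/g: S = 0.459 um/g


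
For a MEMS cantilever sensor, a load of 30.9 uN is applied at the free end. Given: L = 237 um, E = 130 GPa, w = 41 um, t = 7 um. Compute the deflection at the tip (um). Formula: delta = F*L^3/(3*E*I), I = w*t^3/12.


Step 1: Calculate the second moment of area.
I = w * t^3 / 12 = 41 * 7^3 / 12 = 1171.9167 um^4
Step 2: Convert E to consistent units (1 GPa = 1000 uN/um^2).
E = 130 GPa = 130000 uN/um^2
Step 3: Calculate tip deflection.
delta = F * L^3 / (3 * E * I)
delta = 30.9 * 237^3 / (3 * 130000 * 1171.9167)
delta = 0.9 um


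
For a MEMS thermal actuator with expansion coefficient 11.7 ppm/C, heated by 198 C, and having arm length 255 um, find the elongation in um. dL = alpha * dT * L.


Step 1: Convert CTE: alpha = 11.7 ppm/C = 11.7e-6 /C
Step 2: dL = 11.7e-6 * 198 * 255
dL = 0.5907 um


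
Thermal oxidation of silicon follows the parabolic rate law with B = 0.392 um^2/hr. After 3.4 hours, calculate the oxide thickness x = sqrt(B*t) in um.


Step 1: Compute B*t = 0.392 * 3.4 = 1.3328
Step 2: x = sqrt(1.3328)
x = 1.154 um


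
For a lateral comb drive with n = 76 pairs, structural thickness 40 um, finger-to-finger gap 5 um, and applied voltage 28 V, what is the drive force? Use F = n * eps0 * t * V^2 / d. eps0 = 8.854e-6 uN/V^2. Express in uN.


Step 1: Parameters: n=76, eps0=8.854e-6 uN/V^2, t=40 um, V=28 V, d=5 um
Step 2: V^2 = 784
Step 3: F = 76 * 8.854e-6 * 40 * 784 / 5
F = 4.22 uN


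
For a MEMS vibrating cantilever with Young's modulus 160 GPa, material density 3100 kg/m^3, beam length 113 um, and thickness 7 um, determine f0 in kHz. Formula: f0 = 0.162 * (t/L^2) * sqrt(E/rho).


Step 1: Convert units to SI.
t_SI = 7e-6 m, L_SI = 113e-6 m
Step 2: Calculate sqrt(E/rho).
sqrt(160e9 / 3100) = 7184.21 m/s
Step 3: Compute f0.
f0 = 0.162 * 7e-6 / (113e-6)^2 * 7184.21 = 638021.3 Hz = 638.02 kHz


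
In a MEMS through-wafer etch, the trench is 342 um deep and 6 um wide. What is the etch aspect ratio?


Step 1: AR = depth / width
Step 2: AR = 342 / 6
AR = 57.0


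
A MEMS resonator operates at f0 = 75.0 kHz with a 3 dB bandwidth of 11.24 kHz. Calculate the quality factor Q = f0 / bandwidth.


Step 1: Q = f0 / bandwidth
Step 2: Q = 75.0 / 11.24
Q = 6.7


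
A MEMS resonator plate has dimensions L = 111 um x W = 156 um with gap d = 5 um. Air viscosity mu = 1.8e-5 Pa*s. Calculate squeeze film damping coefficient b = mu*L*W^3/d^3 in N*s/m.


Step 1: Convert to SI.
L = 111e-6 m, W = 156e-6 m, d = 5e-6 m
Step 2: W^3 = (156e-6)^3 = 3.80e-12 m^3
Step 3: d^3 = (5e-6)^3 = 1.25e-16 m^3
Step 4: b = 1.8e-5 * 111e-6 * 3.80e-12 / 1.25e-16
b = 6.07e-05 N*s/m


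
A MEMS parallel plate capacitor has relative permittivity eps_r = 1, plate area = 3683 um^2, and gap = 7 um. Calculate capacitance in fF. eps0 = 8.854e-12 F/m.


Step 1: Convert area to m^2: A = 3683e-12 m^2
Step 2: Convert gap to m: d = 7e-6 m
Step 3: C = eps0 * eps_r * A / d
C = 8.854e-12 * 1 * 3683e-12 / 7e-6
Step 4: Convert to fF (multiply by 1e15).
C = 4.66 fF


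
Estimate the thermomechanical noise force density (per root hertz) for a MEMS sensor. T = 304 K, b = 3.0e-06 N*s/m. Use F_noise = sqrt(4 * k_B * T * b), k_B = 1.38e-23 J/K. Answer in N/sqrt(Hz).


Step 1: Compute 4 * k_B * T * b
= 4 * 1.38e-23 * 304 * 3.0e-06
= 5.0342e-26 N^2/Hz
Step 2: F_noise = sqrt(5.0342e-26)
F_noise = 2.24e-13 N/sqrt(Hz)


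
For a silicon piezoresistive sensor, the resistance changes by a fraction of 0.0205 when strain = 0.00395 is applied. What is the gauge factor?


Step 1: Identify values.
dR/R = 0.0205, strain = 0.00395
Step 2: GF = (dR/R) / strain = 0.0205 / 0.00395
GF = 5.2


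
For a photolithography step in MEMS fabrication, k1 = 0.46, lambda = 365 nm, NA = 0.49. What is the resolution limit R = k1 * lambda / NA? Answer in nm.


Step 1: Identify values: k1 = 0.46, lambda = 365 nm, NA = 0.49
Step 2: R = k1 * lambda / NA
R = 0.46 * 365 / 0.49
R = 342.7 nm


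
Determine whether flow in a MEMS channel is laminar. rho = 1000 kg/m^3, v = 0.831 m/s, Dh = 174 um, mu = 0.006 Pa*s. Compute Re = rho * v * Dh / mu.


Step 1: Convert Dh to meters: Dh = 174e-6 m
Step 2: Re = rho * v * Dh / mu
Re = 1000 * 0.831 * 174e-6 / 0.006
Re = 24.099
Since Re = 24.099 is below ~2300, the flow is laminar.


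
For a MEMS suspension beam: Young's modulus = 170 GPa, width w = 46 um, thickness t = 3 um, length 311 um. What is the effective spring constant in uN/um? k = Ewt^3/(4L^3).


Step 1: Convert E to consistent units (1 GPa = 1000 uN/um^2).
E = 170 GPa = 170000 uN/um^2
Step 2: Compute t^3 = 3^3 = 27
Step 3: Compute L^3 = 311^3 = 30080231
Step 4: k = 170000 * 46 * 27 / (4 * 30080231)
k = 1.7548 uN/um


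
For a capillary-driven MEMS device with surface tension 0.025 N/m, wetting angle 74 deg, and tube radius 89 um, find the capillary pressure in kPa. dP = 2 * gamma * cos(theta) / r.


Step 1: cos(74 deg) = 0.2756
Step 2: Convert r to m: r = 89e-6 m
Step 3: dP = 2 * 0.025 * 0.2756 / 89e-6 = 154.8 Pa
Step 4: Convert Pa to kPa (divide by 1000).
dP = 0.15 kPa


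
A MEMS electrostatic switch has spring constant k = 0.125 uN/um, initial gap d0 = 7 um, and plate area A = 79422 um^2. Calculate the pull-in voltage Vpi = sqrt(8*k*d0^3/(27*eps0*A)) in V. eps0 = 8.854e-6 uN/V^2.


Step 1: Compute numerator: 8 * k * d0^3 = 8 * 0.125 * 7^3 = 343.0
Step 2: Compute denominator: 27 * eps0 * A = 27 * 8.854e-6 * 79422 = 18.986464
Step 3: Vpi = sqrt(343.0 / 18.986464)
Vpi = 4.25 V


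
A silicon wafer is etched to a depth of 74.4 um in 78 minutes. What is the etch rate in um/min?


Step 1: Etch rate = depth / time
Step 2: rate = 74.4 / 78
rate = 0.954 um/min


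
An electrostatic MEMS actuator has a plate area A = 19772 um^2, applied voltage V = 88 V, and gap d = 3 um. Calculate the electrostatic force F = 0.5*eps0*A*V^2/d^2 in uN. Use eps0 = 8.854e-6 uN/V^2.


Step 1: Identify parameters.
eps0 = 8.854e-6 uN/V^2, A = 19772 um^2, V = 88 V, d = 3 um
Step 2: Compute V^2 = 88^2 = 7744
Step 3: Compute d^2 = 3^2 = 9
Step 4: F = 0.5 * 8.854e-6 * 19772 * 7744 / 9
F = 75.315 uN


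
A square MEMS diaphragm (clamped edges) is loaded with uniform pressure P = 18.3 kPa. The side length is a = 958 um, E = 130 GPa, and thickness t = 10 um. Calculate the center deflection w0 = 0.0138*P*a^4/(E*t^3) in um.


Step 1: Convert pressure to compatible units (E is in GPa, so P in GPa).
P = 18.3 kPa = 18.3e-6 GPa
Step 2: Compute numerator: 0.0138 * P * a^4.
a^4 = 958^4 = 842290759696
numerator = 0.0138 * 18.3e-6 * 842290759696 = 2.127121e+05
Step 3: Compute denominator: E * t^3 = 130 * 10^3 = 130000
Step 4: w0 = numerator / denominator = 2.127121e+05 / 130000 = 1.6362 um


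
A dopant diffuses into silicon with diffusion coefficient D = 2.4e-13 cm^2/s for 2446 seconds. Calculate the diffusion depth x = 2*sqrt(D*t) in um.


Step 1: Compute D*t = 2.4e-13 * 2446 = 5.8704e-10 cm^2
Step 2: sqrt(D*t) = 2.4229e-05 cm
Step 3: x = 2 * 2.4229e-05 cm = 4.8458e-05 cm
Step 4: Convert to um (1 cm = 1e4 um): x = 0.485 um


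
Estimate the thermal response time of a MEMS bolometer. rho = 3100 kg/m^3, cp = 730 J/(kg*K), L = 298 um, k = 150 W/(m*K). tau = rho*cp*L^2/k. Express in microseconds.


Step 1: Convert L to m: L = 298e-6 m
Step 2: L^2 = (298e-6)^2 = 8.8804e-08 m^2
Step 3: tau = 3100 * 730 * 8.8804e-08 / 150 = 1.33975635e-03 s
Step 4: Convert to microseconds (multiply by 1e6).
tau = 1339.756 us


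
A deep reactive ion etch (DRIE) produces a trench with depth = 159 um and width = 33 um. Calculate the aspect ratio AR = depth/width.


Step 1: AR = depth / width
Step 2: AR = 159 / 33
AR = 4.8


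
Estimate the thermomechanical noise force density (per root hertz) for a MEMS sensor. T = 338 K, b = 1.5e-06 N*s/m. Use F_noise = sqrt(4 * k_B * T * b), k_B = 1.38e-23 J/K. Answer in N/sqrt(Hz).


Step 1: Compute 4 * k_B * T * b
= 4 * 1.38e-23 * 338 * 1.5e-06
= 2.7986e-26 N^2/Hz
Step 2: F_noise = sqrt(2.7986e-26)
F_noise = 1.67e-13 N/sqrt(Hz)


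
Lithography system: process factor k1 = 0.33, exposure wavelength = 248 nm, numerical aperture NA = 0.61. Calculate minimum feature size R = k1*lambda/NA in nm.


Step 1: Identify values: k1 = 0.33, lambda = 248 nm, NA = 0.61
Step 2: R = k1 * lambda / NA
R = 0.33 * 248 / 0.61
R = 134.2 nm


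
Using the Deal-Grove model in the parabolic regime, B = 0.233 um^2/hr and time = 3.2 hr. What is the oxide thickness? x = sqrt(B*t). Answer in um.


Step 1: Compute B*t = 0.233 * 3.2 = 0.7456
Step 2: x = sqrt(0.7456)
x = 0.863 um


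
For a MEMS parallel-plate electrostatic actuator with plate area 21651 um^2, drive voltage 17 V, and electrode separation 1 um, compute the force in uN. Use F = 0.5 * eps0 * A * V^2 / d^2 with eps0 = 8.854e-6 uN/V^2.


Step 1: Identify parameters.
eps0 = 8.854e-6 uN/V^2, A = 21651 um^2, V = 17 V, d = 1 um
Step 2: Compute V^2 = 17^2 = 289
Step 3: Compute d^2 = 1^2 = 1
Step 4: F = 0.5 * 8.854e-6 * 21651 * 289 / 1
F = 27.7 uN


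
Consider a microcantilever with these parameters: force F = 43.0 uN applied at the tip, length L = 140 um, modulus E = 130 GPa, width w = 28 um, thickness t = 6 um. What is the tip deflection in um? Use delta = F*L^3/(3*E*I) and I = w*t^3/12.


Step 1: Calculate the second moment of area.
I = w * t^3 / 12 = 28 * 6^3 / 12 = 504.0 um^4
Step 2: Convert E to consistent units (1 GPa = 1000 uN/um^2).
E = 130 GPa = 130000 uN/um^2
Step 3: Calculate tip deflection.
delta = F * L^3 / (3 * E * I)
delta = 43.0 * 140^3 / (3 * 130000 * 504.0)
delta = 0.6003 um


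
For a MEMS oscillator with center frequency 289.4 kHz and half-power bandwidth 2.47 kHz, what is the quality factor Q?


Step 1: Q = f0 / bandwidth
Step 2: Q = 289.4 / 2.47
Q = 117.2


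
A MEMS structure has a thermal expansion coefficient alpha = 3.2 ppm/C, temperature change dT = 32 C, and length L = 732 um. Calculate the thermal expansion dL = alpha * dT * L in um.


Step 1: Convert CTE: alpha = 3.2 ppm/C = 3.2e-6 /C
Step 2: dL = 3.2e-6 * 32 * 732
dL = 0.075 um


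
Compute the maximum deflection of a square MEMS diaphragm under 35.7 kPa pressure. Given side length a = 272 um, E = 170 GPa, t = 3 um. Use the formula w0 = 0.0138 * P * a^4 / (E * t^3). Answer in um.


Step 1: Convert pressure to compatible units (E is in GPa, so P in GPa).
P = 35.7 kPa = 35.7e-6 GPa
Step 2: Compute numerator: 0.0138 * P * a^4.
a^4 = 272^4 = 5473632256
numerator = 0.0138 * 35.7e-6 * 5473632256 = 2.69664e+03
Step 3: Compute denominator: E * t^3 = 170 * 3^3 = 4590
Step 4: w0 = numerator / denominator = 2.69664e+03 / 4590 = 0.5875 um


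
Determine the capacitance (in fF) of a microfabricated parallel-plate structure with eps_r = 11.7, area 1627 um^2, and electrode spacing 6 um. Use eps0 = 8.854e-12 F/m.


Step 1: Convert area to m^2: A = 1627e-12 m^2
Step 2: Convert gap to m: d = 6e-6 m
Step 3: C = eps0 * eps_r * A / d
C = 8.854e-12 * 11.7 * 1627e-12 / 6e-6
Step 4: Convert to fF (multiply by 1e15).
C = 28.09 fF


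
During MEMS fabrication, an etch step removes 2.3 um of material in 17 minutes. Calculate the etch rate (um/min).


Step 1: Etch rate = depth / time
Step 2: rate = 2.3 / 17
rate = 0.135 um/min


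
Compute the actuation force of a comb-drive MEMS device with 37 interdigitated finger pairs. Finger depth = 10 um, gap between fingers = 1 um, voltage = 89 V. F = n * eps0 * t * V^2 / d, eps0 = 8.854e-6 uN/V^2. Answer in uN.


Step 1: Parameters: n=37, eps0=8.854e-6 uN/V^2, t=10 um, V=89 V, d=1 um
Step 2: V^2 = 7921
Step 3: F = 37 * 8.854e-6 * 10 * 7921 / 1
F = 25.949 uN


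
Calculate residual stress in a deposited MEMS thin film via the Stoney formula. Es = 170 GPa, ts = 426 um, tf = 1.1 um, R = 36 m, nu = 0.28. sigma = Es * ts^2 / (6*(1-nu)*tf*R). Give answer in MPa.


Step 1: Compute numerator: Es * ts^2 = 170 * 426^2 = 30850920 (GPa*um^2)
Step 2: Compute denominator (R in um): 6*(1-nu)*tf*R = 6*0.72*1.1*36e6 = 171072000.0 (um^2)
Step 3: sigma (GPa) = 30850920 / 171072000.0 = 1.80339e-01 GPa
Step 4: Convert to MPa (x1000): sigma = 180.3 MPa


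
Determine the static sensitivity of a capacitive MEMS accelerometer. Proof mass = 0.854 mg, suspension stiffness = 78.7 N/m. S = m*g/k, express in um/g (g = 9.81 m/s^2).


Step 1: Convert mass: m = 0.854 mg = 8.54e-07 kg
Step 2: S = m * g / k = 8.54e-07 * 9.81 / 78.7
Step 3: S = 1.06e-07 m/g
Step 4: Convert to um/g: S = 0.106 um/g


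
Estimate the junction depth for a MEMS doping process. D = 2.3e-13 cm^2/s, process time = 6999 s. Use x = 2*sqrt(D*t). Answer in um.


Step 1: Compute D*t = 2.3e-13 * 6999 = 1.60977e-09 cm^2
Step 2: sqrt(D*t) = 4.0122e-05 cm
Step 3: x = 2 * 4.0122e-05 cm = 8.0244e-05 cm
Step 4: Convert to um (1 cm = 1e4 um): x = 0.802 um


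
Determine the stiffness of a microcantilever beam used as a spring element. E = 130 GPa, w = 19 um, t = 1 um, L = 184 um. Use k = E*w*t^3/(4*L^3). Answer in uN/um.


Step 1: Convert E to consistent units (1 GPa = 1000 uN/um^2).
E = 130 GPa = 130000 uN/um^2
Step 2: Compute t^3 = 1^3 = 1
Step 3: Compute L^3 = 184^3 = 6229504
Step 4: k = 130000 * 19 * 1 / (4 * 6229504)
k = 0.0991 uN/um


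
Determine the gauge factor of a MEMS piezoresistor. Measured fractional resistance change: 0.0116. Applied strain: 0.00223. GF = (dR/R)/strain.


Step 1: Identify values.
dR/R = 0.0116, strain = 0.00223
Step 2: GF = (dR/R) / strain = 0.0116 / 0.00223
GF = 5.2


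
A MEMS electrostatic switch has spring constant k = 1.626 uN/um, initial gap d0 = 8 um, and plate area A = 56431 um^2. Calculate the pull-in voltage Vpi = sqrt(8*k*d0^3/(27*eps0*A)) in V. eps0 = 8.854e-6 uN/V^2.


Step 1: Compute numerator: 8 * k * d0^3 = 8 * 1.626 * 8^3 = 6660.096
Step 2: Compute denominator: 27 * eps0 * A = 27 * 8.854e-6 * 56431 = 13.490282
Step 3: Vpi = sqrt(6660.096 / 13.490282)
Vpi = 22.22 V


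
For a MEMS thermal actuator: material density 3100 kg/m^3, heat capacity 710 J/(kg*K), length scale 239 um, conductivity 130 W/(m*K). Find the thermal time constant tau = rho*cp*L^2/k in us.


Step 1: Convert L to m: L = 239e-6 m
Step 2: L^2 = (239e-6)^2 = 5.7121e-08 m^2
Step 3: tau = 3100 * 710 * 5.7121e-08 / 130 = 9.6710247e-04 s
Step 4: Convert to microseconds (multiply by 1e6).
tau = 967.102 us


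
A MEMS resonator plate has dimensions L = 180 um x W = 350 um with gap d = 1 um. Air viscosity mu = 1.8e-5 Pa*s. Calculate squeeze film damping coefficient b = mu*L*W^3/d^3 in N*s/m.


Step 1: Convert to SI.
L = 180e-6 m, W = 350e-6 m, d = 1e-6 m
Step 2: W^3 = (350e-6)^3 = 4.29e-11 m^3
Step 3: d^3 = (1e-6)^3 = 1.00e-18 m^3
Step 4: b = 1.8e-5 * 180e-6 * 4.29e-11 / 1.00e-18
b = 1.39e-01 N*s/m


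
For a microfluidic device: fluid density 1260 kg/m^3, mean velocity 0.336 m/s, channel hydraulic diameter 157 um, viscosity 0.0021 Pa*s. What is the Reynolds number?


Step 1: Convert Dh to meters: Dh = 157e-6 m
Step 2: Re = rho * v * Dh / mu
Re = 1260 * 0.336 * 157e-6 / 0.0021
Re = 31.651


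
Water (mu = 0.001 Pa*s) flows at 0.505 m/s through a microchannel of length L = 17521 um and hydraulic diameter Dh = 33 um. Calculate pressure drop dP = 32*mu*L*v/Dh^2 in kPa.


Step 1: Convert to SI: L = 17521e-6 m, Dh = 33e-6 m
Step 2: dP = 32 * 0.001 * 17521e-6 * 0.505 / (33e-6)^2
Step 3: dP = 259999.41 Pa
Step 4: Convert to kPa: dP = 260.0 kPa


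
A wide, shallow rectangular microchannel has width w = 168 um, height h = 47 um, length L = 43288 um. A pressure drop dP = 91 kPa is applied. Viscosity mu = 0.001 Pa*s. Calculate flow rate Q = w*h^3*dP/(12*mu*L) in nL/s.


Step 1: Convert all dimensions to SI (meters).
w = 168e-6 m, h = 47e-6 m, L = 43288e-6 m, dP = 91e3 Pa
Step 2: Q = w * h^3 * dP / (12 * mu * L)
Q = 168e-6 * (47e-6)^3 * 91e3 / (12 * 0.001 * 43288e-6) = 3.05559282e-09 m^3/s
Step 3: Convert Q from m^3/s to nL/s (1 m^3 = 1e12 nL, so multiply by 1e12).
Q = 3055.593 nL/s


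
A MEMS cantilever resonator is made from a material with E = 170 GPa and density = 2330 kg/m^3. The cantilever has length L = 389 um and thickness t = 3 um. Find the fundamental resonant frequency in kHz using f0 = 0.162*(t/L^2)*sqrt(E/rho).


Step 1: Convert units to SI.
t_SI = 3e-6 m, L_SI = 389e-6 m
Step 2: Calculate sqrt(E/rho).
sqrt(170e9 / 2330) = 8541.74 m/s
Step 3: Compute f0.
f0 = 0.162 * 3e-6 / (389e-6)^2 * 8541.74 = 27433.6 Hz = 27.43 kHz


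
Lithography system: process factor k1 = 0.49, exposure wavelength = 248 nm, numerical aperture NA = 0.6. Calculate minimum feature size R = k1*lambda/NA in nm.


Step 1: Identify values: k1 = 0.49, lambda = 248 nm, NA = 0.6
Step 2: R = k1 * lambda / NA
R = 0.49 * 248 / 0.6
R = 202.5 nm


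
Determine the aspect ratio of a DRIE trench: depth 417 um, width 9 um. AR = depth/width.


Step 1: AR = depth / width
Step 2: AR = 417 / 9
AR = 46.3


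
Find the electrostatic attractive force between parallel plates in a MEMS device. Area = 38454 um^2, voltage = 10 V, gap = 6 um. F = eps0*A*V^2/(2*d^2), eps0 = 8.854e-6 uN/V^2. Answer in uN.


Step 1: Identify parameters.
eps0 = 8.854e-6 uN/V^2, A = 38454 um^2, V = 10 V, d = 6 um
Step 2: Compute V^2 = 10^2 = 100
Step 3: Compute d^2 = 6^2 = 36
Step 4: F = 0.5 * 8.854e-6 * 38454 * 100 / 36
F = 0.473 uN


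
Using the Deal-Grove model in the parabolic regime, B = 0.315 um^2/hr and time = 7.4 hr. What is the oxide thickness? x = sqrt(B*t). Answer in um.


Step 1: Compute B*t = 0.315 * 7.4 = 2.331
Step 2: x = sqrt(2.331)
x = 1.527 um


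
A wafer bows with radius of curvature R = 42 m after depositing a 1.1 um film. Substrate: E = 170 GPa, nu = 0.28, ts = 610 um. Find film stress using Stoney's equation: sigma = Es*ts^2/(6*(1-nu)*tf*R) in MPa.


Step 1: Compute numerator: Es * ts^2 = 170 * 610^2 = 63257000 (GPa*um^2)
Step 2: Compute denominator (R in um): 6*(1-nu)*tf*R = 6*0.72*1.1*42e6 = 199584000.0 (um^2)
Step 3: sigma (GPa) = 63257000 / 199584000.0 = 3.16944e-01 GPa
Step 4: Convert to MPa (x1000): sigma = 316.9 MPa


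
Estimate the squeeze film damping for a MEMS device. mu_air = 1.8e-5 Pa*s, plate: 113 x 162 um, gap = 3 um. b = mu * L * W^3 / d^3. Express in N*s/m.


Step 1: Convert to SI.
L = 113e-6 m, W = 162e-6 m, d = 3e-6 m
Step 2: W^3 = (162e-6)^3 = 4.25e-12 m^3
Step 3: d^3 = (3e-6)^3 = 2.70e-17 m^3
Step 4: b = 1.8e-5 * 113e-6 * 4.25e-12 / 2.70e-17
b = 3.20e-04 N*s/m


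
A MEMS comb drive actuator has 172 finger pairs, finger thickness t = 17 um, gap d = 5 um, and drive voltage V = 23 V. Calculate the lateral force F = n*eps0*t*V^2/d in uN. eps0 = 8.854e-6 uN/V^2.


Step 1: Parameters: n=172, eps0=8.854e-6 uN/V^2, t=17 um, V=23 V, d=5 um
Step 2: V^2 = 529
Step 3: F = 172 * 8.854e-6 * 17 * 529 / 5
F = 2.739 uN


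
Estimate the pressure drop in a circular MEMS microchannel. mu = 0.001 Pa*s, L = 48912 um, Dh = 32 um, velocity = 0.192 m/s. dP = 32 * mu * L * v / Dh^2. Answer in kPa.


Step 1: Convert to SI: L = 48912e-6 m, Dh = 32e-6 m
Step 2: dP = 32 * 0.001 * 48912e-6 * 0.192 / (32e-6)^2
Step 3: dP = 293472.00 Pa
Step 4: Convert to kPa: dP = 293.47 kPa


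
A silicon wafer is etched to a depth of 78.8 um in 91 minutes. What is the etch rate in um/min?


Step 1: Etch rate = depth / time
Step 2: rate = 78.8 / 91
rate = 0.866 um/min


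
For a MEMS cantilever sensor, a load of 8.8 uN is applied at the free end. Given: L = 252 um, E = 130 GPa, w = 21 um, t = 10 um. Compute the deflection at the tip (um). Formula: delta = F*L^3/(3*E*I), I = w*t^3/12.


Step 1: Calculate the second moment of area.
I = w * t^3 / 12 = 21 * 10^3 / 12 = 1750.0 um^4
Step 2: Convert E to consistent units (1 GPa = 1000 uN/um^2).
E = 130 GPa = 130000 uN/um^2
Step 3: Calculate tip deflection.
delta = F * L^3 / (3 * E * I)
delta = 8.8 * 252^3 / (3 * 130000 * 1750.0)
delta = 0.2063 um


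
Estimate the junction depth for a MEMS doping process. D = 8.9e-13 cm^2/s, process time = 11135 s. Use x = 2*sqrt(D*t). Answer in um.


Step 1: Compute D*t = 8.9e-13 * 11135 = 9.91015e-09 cm^2
Step 2: sqrt(D*t) = 9.95497e-05 cm
Step 3: x = 2 * 9.95497e-05 cm = 1.990994e-04 cm
Step 4: Convert to um (1 cm = 1e4 um): x = 1.991 um


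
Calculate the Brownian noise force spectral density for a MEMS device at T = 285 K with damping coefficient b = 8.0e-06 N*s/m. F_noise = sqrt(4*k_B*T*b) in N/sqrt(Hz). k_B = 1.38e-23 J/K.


Step 1: Compute 4 * k_B * T * b
= 4 * 1.38e-23 * 285 * 8.0e-06
= 1.2586e-25 N^2/Hz
Step 2: F_noise = sqrt(1.2586e-25)
F_noise = 3.55e-13 N/sqrt(Hz)


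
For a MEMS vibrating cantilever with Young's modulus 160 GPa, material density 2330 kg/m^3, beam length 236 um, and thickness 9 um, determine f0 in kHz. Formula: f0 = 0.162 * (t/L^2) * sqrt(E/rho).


Step 1: Convert units to SI.
t_SI = 9e-6 m, L_SI = 236e-6 m
Step 2: Calculate sqrt(E/rho).
sqrt(160e9 / 2330) = 8286.71 m/s
Step 3: Compute f0.
f0 = 0.162 * 9e-6 / (236e-6)^2 * 8286.71 = 216928.0 Hz = 216.93 kHz


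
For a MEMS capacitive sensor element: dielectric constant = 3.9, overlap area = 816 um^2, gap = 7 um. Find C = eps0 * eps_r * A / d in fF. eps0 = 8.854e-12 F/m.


Step 1: Convert area to m^2: A = 816e-12 m^2
Step 2: Convert gap to m: d = 7e-6 m
Step 3: C = eps0 * eps_r * A / d
C = 8.854e-12 * 3.9 * 816e-12 / 7e-6
Step 4: Convert to fF (multiply by 1e15).
C = 4.03 fF


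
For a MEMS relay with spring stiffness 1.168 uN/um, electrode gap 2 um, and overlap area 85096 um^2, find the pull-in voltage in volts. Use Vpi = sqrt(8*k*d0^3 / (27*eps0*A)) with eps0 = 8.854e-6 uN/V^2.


Step 1: Compute numerator: 8 * k * d0^3 = 8 * 1.168 * 2^3 = 74.752
Step 2: Compute denominator: 27 * eps0 * A = 27 * 8.854e-6 * 85096 = 20.34288
Step 3: Vpi = sqrt(74.752 / 20.34288)
Vpi = 1.92 V


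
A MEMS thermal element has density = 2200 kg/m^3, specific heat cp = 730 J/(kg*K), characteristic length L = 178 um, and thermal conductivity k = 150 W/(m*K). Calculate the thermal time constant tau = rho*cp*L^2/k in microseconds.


Step 1: Convert L to m: L = 178e-6 m
Step 2: L^2 = (178e-6)^2 = 3.1684e-08 m^2
Step 3: tau = 2200 * 730 * 3.1684e-08 / 150 = 3.3923e-04 s
Step 4: Convert to microseconds (multiply by 1e6).
tau = 339.23 us


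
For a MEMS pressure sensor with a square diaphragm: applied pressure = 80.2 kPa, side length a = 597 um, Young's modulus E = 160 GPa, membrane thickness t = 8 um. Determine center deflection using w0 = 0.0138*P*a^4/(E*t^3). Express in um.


Step 1: Convert pressure to compatible units (E is in GPa, so P in GPa).
P = 80.2 kPa = 80.2e-6 GPa
Step 2: Compute numerator: 0.0138 * P * a^4.
a^4 = 597^4 = 127027375281
numerator = 0.0138 * 80.2e-6 * 127027375281 = 1.405888e+05
Step 3: Compute denominator: E * t^3 = 160 * 8^3 = 81920
Step 4: w0 = numerator / denominator = 1.405888e+05 / 81920 = 1.7162 um


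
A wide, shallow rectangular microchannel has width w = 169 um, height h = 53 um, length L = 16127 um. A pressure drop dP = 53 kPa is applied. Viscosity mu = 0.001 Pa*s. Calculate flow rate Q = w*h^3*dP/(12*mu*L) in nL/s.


Step 1: Convert all dimensions to SI (meters).
w = 169e-6 m, h = 53e-6 m, L = 16127e-6 m, dP = 53e3 Pa
Step 2: Q = w * h^3 * dP / (12 * mu * L)
Q = 169e-6 * (53e-6)^3 * 53e3 / (12 * 0.001 * 16127e-6) = 6.89057321e-09 m^3/s
Step 3: Convert Q from m^3/s to nL/s (1 m^3 = 1e12 nL, so multiply by 1e12).
Q = 6890.573 nL/s


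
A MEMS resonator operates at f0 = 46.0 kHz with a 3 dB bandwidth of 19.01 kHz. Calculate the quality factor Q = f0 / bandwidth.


Step 1: Q = f0 / bandwidth
Step 2: Q = 46.0 / 19.01
Q = 2.4


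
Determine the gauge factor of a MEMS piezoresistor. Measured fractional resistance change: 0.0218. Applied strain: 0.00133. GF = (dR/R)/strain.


Step 1: Identify values.
dR/R = 0.0218, strain = 0.00133
Step 2: GF = (dR/R) / strain = 0.0218 / 0.00133
GF = 16.4


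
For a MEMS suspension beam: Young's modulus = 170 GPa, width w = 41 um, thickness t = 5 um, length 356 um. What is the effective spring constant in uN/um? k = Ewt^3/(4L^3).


Step 1: Convert E to consistent units (1 GPa = 1000 uN/um^2).
E = 170 GPa = 170000 uN/um^2
Step 2: Compute t^3 = 5^3 = 125
Step 3: Compute L^3 = 356^3 = 45118016
Step 4: k = 170000 * 41 * 125 / (4 * 45118016)
k = 4.8276 uN/um


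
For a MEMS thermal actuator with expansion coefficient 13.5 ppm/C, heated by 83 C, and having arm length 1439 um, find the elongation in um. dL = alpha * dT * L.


Step 1: Convert CTE: alpha = 13.5 ppm/C = 13.5e-6 /C
Step 2: dL = 13.5e-6 * 83 * 1439
dL = 1.6124 um


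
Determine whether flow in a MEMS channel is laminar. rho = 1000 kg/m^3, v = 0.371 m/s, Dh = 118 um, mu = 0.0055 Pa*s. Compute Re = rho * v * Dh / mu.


Step 1: Convert Dh to meters: Dh = 118e-6 m
Step 2: Re = rho * v * Dh / mu
Re = 1000 * 0.371 * 118e-6 / 0.0055
Re = 7.96
Since Re = 7.96 is below ~2300, the flow is laminar.


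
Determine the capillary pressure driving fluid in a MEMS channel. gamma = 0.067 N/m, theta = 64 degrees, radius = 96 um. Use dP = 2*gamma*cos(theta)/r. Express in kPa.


Step 1: cos(64 deg) = 0.4384
Step 2: Convert r to m: r = 96e-6 m
Step 3: dP = 2 * 0.067 * 0.4384 / 96e-6 = 611.9 Pa
Step 4: Convert Pa to kPa (divide by 1000).
dP = 0.61 kPa


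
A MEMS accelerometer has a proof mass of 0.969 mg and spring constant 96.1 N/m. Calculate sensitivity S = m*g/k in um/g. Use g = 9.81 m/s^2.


Step 1: Convert mass: m = 0.969 mg = 9.69e-07 kg
Step 2: S = m * g / k = 9.69e-07 * 9.81 / 96.1
Step 3: S = 9.89e-08 m/g
Step 4: Convert to um/g: S = 0.099 um/g


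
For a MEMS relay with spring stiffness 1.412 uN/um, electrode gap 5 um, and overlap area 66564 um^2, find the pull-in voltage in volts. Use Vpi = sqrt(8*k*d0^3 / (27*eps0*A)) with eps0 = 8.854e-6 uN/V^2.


Step 1: Compute numerator: 8 * k * d0^3 = 8 * 1.412 * 5^3 = 1412.0
Step 2: Compute denominator: 27 * eps0 * A = 27 * 8.854e-6 * 66564 = 15.912657
Step 3: Vpi = sqrt(1412.0 / 15.912657)
Vpi = 9.42 V


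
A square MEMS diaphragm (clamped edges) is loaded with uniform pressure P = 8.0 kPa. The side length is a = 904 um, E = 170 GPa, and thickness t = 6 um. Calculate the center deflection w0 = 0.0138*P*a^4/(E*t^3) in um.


Step 1: Convert pressure to compatible units (E is in GPa, so P in GPa).
P = 8.0 kPa = 8.0e-6 GPa
Step 2: Compute numerator: 0.0138 * P * a^4.
a^4 = 904^4 = 667841990656
numerator = 0.0138 * 8.0e-6 * 667841990656 = 7.372976e+04
Step 3: Compute denominator: E * t^3 = 170 * 6^3 = 36720
Step 4: w0 = numerator / denominator = 7.372976e+04 / 36720 = 2.0079 um


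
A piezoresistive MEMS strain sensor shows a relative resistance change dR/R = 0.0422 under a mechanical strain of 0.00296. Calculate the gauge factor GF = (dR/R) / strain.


Step 1: Identify values.
dR/R = 0.0422, strain = 0.00296
Step 2: GF = (dR/R) / strain = 0.0422 / 0.00296
GF = 14.3


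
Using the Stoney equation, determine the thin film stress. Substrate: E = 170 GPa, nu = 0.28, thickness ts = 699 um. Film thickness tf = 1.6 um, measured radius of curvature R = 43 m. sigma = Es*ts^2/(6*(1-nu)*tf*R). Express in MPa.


Step 1: Compute numerator: Es * ts^2 = 170 * 699^2 = 83062170 (GPa*um^2)
Step 2: Compute denominator (R in um): 6*(1-nu)*tf*R = 6*0.72*1.6*43e6 = 297216000.0 (um^2)
Step 3: sigma (GPa) = 83062170 / 297216000.0 = 2.79467e-01 GPa
Step 4: Convert to MPa (x1000): sigma = 279.5 MPa


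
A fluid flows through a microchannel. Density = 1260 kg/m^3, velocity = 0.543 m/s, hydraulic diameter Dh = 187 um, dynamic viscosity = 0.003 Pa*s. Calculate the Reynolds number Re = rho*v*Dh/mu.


Step 1: Convert Dh to meters: Dh = 187e-6 m
Step 2: Re = rho * v * Dh / mu
Re = 1260 * 0.543 * 187e-6 / 0.003
Re = 42.647
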